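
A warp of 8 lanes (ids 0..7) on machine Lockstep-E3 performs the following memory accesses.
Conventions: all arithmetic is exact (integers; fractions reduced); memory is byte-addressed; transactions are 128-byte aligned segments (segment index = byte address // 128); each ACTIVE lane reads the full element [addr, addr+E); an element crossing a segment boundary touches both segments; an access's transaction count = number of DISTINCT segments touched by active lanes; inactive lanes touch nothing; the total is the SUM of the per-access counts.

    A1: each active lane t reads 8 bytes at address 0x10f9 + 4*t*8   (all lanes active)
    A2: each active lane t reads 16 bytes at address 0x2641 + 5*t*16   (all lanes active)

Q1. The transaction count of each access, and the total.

A1: 3 transactions
A2: 6 transactions

Answer: 3,6; total 9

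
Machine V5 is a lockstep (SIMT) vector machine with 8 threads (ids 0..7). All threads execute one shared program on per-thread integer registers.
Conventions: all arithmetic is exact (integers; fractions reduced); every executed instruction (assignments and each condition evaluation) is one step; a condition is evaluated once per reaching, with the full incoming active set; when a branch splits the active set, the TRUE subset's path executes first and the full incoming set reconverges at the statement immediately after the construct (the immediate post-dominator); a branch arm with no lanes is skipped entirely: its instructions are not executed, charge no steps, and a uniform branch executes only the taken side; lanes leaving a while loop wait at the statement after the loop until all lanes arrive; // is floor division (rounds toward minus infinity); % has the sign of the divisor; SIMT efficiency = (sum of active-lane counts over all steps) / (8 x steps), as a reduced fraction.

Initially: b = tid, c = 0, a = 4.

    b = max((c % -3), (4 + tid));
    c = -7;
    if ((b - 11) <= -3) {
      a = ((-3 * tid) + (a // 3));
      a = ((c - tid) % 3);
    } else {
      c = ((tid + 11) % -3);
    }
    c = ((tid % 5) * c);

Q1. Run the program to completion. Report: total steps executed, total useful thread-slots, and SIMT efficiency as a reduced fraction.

Answer: 7 steps, 45 useful, 45/56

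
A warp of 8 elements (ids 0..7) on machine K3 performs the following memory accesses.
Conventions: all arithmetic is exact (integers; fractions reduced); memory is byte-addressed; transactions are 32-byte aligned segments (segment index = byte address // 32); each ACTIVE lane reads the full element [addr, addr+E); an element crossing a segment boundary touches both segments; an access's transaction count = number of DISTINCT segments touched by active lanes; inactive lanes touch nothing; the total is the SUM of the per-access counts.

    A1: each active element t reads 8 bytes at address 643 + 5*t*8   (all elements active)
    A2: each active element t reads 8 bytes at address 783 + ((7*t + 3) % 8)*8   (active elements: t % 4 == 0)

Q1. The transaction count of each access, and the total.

A1: 10 transactions
A2: 2 transactions

Answer: 10,2; total 12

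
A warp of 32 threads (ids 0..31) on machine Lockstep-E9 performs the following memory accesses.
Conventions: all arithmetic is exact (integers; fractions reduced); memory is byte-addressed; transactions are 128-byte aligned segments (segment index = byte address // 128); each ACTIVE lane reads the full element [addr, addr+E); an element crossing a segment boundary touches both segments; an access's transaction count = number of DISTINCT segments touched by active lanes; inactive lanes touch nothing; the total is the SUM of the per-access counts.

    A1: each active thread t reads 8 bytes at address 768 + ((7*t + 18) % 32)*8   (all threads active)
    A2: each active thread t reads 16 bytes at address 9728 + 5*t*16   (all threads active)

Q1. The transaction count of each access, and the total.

A1: 2 transactions
A2: 20 transactions

Answer: 2,20; total 22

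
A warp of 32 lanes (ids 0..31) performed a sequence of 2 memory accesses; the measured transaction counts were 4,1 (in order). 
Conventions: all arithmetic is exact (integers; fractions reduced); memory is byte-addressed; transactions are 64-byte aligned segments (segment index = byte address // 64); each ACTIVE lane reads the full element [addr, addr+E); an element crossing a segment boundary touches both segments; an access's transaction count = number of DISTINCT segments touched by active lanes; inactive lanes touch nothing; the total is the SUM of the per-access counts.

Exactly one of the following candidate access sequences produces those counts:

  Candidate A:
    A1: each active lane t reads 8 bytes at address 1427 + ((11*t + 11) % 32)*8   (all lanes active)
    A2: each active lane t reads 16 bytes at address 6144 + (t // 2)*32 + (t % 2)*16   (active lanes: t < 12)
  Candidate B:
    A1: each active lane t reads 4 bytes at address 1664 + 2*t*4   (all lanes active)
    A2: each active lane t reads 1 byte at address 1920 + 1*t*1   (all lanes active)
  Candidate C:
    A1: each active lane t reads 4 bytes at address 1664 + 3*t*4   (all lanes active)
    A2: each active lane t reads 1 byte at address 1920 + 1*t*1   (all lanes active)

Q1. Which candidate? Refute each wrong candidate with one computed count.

A: A1 gives 5 transactions, not 4
C: A1 gives 6 transactions, not 4
B: all counts match (4,1)

Answer: B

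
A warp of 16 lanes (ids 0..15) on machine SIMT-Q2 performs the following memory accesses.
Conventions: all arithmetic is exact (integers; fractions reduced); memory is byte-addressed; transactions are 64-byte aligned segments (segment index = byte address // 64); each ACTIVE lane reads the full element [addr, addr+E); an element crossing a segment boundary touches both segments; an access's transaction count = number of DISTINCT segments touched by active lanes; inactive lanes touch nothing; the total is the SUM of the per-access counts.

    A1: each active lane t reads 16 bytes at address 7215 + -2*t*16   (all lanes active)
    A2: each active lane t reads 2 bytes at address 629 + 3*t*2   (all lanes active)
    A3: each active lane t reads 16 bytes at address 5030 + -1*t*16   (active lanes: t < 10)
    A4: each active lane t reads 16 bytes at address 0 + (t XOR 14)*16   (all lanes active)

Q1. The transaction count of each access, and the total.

A1: 8 transactions
A2: 3 transactions
A3: 3 transactions
A4: 4 transactions

Answer: 8,3,3,4; total 18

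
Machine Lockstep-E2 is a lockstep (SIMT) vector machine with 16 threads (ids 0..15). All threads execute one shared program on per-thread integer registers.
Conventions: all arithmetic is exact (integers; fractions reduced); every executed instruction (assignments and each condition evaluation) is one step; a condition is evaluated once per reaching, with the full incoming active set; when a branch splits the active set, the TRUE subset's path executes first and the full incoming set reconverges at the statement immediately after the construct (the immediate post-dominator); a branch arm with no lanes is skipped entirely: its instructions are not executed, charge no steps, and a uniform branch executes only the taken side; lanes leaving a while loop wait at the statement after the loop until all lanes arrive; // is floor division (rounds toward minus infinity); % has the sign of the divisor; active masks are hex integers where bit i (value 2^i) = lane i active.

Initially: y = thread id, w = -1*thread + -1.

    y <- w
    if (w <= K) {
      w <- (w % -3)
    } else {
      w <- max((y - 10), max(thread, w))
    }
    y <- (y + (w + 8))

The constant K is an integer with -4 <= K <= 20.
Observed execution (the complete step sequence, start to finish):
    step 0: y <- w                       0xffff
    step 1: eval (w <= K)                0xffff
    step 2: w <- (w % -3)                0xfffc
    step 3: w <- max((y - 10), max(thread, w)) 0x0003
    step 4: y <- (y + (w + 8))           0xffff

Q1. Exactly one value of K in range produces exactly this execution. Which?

Answer: K = -3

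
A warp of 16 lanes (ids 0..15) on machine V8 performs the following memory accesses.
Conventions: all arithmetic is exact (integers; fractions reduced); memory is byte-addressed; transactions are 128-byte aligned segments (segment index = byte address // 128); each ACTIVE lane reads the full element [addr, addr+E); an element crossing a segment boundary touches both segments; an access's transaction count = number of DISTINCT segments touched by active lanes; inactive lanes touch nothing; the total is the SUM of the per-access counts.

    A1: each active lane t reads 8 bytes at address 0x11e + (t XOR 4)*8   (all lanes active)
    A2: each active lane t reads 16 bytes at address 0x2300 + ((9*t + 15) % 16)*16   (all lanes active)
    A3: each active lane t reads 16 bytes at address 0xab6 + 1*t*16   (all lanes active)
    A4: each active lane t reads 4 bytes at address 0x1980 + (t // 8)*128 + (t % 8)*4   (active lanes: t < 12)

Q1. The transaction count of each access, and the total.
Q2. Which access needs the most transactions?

A1: 2 transactions
A2: 2 transactions
A3: 3 transactions
A4: 2 transactions

Answer: 2,2,3,2; total 9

Answer: A3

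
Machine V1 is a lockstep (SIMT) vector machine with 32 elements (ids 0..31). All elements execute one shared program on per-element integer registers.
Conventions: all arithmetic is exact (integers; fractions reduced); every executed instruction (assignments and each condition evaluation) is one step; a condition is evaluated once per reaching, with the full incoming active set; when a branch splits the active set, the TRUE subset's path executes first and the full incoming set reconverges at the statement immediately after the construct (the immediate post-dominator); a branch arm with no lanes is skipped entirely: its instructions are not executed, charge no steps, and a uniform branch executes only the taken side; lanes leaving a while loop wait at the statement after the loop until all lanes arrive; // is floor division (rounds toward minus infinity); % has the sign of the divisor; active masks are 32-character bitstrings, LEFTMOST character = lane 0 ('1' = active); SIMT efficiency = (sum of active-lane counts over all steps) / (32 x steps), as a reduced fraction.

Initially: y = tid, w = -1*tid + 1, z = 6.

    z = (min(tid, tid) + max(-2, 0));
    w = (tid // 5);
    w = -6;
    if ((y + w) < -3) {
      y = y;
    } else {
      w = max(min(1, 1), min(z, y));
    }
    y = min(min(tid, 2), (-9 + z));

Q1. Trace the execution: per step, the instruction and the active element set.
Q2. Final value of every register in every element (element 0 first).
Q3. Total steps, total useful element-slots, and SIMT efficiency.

step 0: z <- (min(tid, tid) + max(-2, 0)) 11111111111111111111111111111111
step 1: w <- (tid // 5)              11111111111111111111111111111111
step 2: w <- -6                      11111111111111111111111111111111
step 3: eval ((y + w) < -3)          11111111111111111111111111111111
step 4: y <- y                       11100000000000000000000000000000
step 5: w <- max(min(1, 1), min(z, y)) 00011111111111111111111111111111
step 6: y <- min(min(tid, 2), (-9 + z)) 11111111111111111111111111111111

Answer: 7 steps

y: -9,-8,-7,-6,-5,-4,-3,-2,-1,0,1,2,2,2,2,2,2,2,2,2,2,2,2,2,2,2,2,2,2,2,2,2
w: -6,-6,-6,3,4,5,6,7,8,9,10,11,12,13,14,15,16,17,18,19,20,21,22,23,24,25,26,27,28,29,30,31
z: 0,1,2,3,4,5,6,7,8,9,10,11,12,13,14,15,16,17,18,19,20,21,22,23,24,25,26,27,28,29,30,31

steps = 7; useful = 192; efficiency = 192/224 = 6/7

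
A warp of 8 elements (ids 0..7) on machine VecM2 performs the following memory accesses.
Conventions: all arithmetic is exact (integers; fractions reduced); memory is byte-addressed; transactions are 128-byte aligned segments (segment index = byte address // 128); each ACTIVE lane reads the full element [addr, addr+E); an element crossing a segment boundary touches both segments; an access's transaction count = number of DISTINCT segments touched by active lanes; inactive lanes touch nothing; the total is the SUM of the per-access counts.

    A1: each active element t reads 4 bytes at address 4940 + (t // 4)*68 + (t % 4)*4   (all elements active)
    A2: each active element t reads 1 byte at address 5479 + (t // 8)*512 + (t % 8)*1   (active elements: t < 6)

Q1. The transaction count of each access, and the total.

A1: 2 transactions
A2: 1 transaction

Answer: 2,1; total 3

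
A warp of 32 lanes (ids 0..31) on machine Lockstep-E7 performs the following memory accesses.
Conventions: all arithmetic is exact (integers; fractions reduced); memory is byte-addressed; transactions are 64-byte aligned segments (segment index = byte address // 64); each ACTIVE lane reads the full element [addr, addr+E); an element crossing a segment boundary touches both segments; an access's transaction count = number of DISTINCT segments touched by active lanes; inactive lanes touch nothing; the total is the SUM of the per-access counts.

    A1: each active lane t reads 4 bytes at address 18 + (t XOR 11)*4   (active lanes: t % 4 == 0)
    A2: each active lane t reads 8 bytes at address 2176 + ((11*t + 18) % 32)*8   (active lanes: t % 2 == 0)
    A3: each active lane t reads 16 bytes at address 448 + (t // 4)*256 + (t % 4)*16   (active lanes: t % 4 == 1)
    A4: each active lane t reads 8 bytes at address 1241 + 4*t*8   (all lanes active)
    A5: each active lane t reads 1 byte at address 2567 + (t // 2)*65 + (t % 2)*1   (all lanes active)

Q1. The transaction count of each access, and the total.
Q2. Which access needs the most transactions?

A1: 3 transactions
A2: 4 transactions
A3: 8 transactions
A4: 17 transactions
A5: 16 transactions

Answer: 3,4,8,17,16; total 48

Answer: A4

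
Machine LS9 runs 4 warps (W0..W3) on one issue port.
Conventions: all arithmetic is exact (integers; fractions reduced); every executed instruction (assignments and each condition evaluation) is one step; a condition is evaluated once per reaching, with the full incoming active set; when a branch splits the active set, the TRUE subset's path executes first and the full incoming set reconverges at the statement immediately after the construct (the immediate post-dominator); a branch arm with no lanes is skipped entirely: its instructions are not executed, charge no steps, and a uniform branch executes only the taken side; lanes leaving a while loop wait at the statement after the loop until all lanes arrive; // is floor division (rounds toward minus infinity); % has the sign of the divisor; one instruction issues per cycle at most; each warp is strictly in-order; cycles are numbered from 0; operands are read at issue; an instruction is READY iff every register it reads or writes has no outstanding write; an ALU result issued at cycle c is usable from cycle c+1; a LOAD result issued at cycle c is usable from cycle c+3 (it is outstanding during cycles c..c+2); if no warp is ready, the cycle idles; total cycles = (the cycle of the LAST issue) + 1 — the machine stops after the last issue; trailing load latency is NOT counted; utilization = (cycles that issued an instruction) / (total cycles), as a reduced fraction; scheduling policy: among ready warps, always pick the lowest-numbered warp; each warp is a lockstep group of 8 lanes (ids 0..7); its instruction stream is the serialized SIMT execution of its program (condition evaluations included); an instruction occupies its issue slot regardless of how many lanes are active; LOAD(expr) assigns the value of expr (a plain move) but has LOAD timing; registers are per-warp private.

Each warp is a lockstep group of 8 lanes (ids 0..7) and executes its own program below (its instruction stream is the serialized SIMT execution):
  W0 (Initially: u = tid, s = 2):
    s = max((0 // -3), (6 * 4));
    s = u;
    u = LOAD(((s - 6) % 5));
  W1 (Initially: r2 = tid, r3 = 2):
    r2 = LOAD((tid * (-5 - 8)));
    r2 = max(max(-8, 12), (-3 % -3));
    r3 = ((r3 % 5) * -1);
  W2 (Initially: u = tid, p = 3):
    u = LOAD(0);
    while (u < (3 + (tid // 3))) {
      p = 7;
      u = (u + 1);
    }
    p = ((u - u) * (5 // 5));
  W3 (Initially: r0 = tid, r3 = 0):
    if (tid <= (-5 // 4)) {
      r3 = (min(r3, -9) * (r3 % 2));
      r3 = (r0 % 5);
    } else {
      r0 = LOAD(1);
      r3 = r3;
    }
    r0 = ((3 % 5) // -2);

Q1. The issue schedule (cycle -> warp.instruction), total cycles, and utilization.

cycle 0: W0.I0
cycle 1: W0.I1
cycle 2: W0.I2
cycle 3: W1.I0
cycle 4: W2.I0
cycle 5: W3.I0
cycle 6: W1.I1
cycle 7: W1.I2
cycle 8: W2.I1
cycle 9: W2.I2
cycle 10: W2.I3
cycle 11: W2.I4
cycle 12: W2.I5
cycle 13: W2.I6
cycle 14: W2.I7
cycle 15: W2.I8
cycle 16: W2.I9
cycle 17: W2.I10
cycle 18: W2.I11
cycle 19: W2.I12
cycle 20: W2.I13
cycle 21: W2.I14
cycle 22: W2.I15
cycle 23: W2.I16
cycle 24: W2.I17
cycle 25: W3.I1
cycle 26: W3.I2
cycle 27: idle
cycle 28: W3.I3

Answer: 29 cycles, utilization 28/29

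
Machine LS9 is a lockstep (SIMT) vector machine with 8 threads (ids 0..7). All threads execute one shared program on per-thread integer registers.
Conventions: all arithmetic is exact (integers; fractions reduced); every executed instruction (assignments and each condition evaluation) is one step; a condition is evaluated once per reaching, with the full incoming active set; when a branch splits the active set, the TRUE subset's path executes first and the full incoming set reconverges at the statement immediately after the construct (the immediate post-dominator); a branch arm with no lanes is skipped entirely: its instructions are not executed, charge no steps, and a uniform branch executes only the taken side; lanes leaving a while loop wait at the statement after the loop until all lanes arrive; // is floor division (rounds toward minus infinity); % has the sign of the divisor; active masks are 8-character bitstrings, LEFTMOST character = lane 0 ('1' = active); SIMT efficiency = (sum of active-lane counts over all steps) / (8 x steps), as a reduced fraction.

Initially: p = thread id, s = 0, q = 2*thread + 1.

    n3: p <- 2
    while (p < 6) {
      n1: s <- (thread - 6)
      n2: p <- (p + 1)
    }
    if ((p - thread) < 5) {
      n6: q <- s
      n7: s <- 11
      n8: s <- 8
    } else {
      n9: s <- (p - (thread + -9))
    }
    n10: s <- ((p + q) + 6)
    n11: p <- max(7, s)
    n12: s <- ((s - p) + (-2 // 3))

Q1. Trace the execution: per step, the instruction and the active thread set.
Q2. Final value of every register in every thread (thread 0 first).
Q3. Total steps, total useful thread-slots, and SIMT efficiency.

step 0: p <- 2                       11111111
step 1: eval (p < 6)                 11111111
step 2: s <- (thread - 6)            11111111
step 3: p <- (p + 1)                 11111111
step 4: eval (p < 6)                 11111111
step 5: s <- (thread - 6)            11111111
step 6: p <- (p + 1)                 11111111
step 7: eval (p < 6)                 11111111
step 8: s <- (thread - 6)            11111111
step 9: p <- (p + 1)                 11111111
step 10: eval (p < 6)                 11111111
step 11: s <- (thread - 6)            11111111
step 12: p <- (p + 1)                 11111111
step 13: eval (p < 6)                 11111111
step 14: eval ((p - thread) < 5)      11111111
step 15: q <- s                       00111111
step 16: s <- 11                      00111111
step 17: s <- 8                       00111111
step 18: s <- (p - (thread + -9))     11000000
step 19: s <- ((p + q) + 6)           11111111
step 20: p <- max(7, s)               11111111
step 21: s <- ((s - p) + (-2 // 3))   11111111

Answer: 22 steps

p: 13,15,8,9,10,11,12,13
s: -1,-1,-1,-1,-1,-1,-1,-1
q: 1,3,-4,-3,-2,-1,0,1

steps = 22; useful = 164; efficiency = 164/176 = 41/44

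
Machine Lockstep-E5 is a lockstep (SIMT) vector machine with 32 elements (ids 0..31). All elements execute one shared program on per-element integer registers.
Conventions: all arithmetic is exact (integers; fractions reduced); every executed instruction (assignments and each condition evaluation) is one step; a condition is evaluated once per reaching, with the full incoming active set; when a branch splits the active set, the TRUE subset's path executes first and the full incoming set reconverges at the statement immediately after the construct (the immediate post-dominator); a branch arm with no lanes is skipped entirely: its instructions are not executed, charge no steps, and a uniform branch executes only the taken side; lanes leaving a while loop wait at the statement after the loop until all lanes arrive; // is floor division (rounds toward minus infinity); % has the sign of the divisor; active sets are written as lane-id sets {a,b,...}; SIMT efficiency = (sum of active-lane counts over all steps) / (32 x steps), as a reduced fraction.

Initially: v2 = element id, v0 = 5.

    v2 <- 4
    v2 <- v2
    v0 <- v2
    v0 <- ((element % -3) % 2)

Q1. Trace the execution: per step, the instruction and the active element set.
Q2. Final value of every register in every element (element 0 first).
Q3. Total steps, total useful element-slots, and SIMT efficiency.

step 0: v2 <- 4                      {0,1,2,3,4,5,6,7,8,9,10,11,12,13,14,15,16,17,18,19,20,21,22,23,24,25,26,27,28,29,30,31}
step 1: v2 <- v2                     {0,1,2,3,4,5,6,7,8,9,10,11,12,13,14,15,16,17,18,19,20,21,22,23,24,25,26,27,28,29,30,31}
step 2: v0 <- v2                     {0,1,2,3,4,5,6,7,8,9,10,11,12,13,14,15,16,17,18,19,20,21,22,23,24,25,26,27,28,29,30,31}
step 3: v0 <- ((element % -3) % 2)   {0,1,2,3,4,5,6,7,8,9,10,11,12,13,14,15,16,17,18,19,20,21,22,23,24,25,26,27,28,29,30,31}

Answer: 4 steps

v2: 4,4,4,4,4,4,4,4,4,4,4,4,4,4,4,4,4,4,4,4,4,4,4,4,4,4,4,4,4,4,4,4
v0: 0,0,1,0,0,1,0,0,1,0,0,1,0,0,1,0,0,1,0,0,1,0,0,1,0,0,1,0,0,1,0,0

steps = 4; useful = 128; efficiency = 128/128 = 1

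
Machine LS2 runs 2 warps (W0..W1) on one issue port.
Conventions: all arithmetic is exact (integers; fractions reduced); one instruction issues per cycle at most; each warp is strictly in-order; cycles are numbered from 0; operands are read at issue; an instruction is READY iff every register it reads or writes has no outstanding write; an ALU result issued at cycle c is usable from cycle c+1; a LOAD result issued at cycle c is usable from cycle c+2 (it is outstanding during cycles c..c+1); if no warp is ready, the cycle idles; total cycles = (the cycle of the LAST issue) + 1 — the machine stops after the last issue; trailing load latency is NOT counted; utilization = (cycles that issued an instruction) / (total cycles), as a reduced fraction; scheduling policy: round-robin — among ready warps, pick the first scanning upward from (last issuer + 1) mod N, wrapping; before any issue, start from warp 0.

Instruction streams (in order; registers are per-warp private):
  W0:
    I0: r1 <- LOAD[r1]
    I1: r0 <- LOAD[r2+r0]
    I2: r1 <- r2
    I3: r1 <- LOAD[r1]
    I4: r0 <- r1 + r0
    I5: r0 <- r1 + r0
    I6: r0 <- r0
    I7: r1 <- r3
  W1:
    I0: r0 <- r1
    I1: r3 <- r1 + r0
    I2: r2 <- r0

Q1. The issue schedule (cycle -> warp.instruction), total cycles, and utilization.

cycle 0: W0.I0
cycle 1: W1.I0
cycle 2: W0.I1
cycle 3: W1.I1
cycle 4: W0.I2
cycle 5: W1.I2
cycle 6: W0.I3
cycle 7: idle
cycle 8: W0.I4
cycle 9: W0.I5
cycle 10: W0.I6
cycle 11: W0.I7

Answer: 12 cycles, utilization 11/12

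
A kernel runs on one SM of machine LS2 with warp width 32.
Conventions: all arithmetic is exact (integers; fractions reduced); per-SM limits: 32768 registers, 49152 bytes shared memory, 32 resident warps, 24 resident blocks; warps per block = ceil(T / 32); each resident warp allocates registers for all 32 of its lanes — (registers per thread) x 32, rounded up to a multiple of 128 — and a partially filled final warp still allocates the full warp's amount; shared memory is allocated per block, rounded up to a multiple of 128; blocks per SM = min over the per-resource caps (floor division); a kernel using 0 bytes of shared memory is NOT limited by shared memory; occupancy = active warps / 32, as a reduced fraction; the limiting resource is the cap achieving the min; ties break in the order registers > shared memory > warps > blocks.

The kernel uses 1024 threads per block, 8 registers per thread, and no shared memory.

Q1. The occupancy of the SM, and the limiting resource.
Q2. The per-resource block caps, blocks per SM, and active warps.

Answer: occupancy 1, limited by warps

registers: 4 blocks
shared memory: no limit (kernel uses none)
warps: 1 block
blocks: 24 blocks

Answer: 1 block, 32 active warps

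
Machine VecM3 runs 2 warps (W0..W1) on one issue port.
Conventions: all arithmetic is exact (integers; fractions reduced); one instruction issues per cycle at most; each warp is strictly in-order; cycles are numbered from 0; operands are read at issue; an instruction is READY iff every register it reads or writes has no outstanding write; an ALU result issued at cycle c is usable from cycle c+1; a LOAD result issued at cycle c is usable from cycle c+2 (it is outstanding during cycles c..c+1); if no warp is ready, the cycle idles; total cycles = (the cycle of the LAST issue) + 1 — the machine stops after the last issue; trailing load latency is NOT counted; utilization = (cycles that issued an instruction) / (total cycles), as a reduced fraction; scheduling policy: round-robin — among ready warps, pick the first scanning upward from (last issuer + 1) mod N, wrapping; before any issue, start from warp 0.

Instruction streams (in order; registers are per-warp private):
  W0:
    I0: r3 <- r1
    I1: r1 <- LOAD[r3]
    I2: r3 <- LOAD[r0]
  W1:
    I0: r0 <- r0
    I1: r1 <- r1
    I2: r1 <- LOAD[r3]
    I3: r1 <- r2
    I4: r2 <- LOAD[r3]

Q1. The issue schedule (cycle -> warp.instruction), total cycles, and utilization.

cycle 0: W0.I0
cycle 1: W1.I0
cycle 2: W0.I1
cycle 3: W1.I1
cycle 4: W0.I2
cycle 5: W1.I2
cycle 6: idle
cycle 7: W1.I3
cycle 8: W1.I4

Answer: 9 cycles, utilization 8/9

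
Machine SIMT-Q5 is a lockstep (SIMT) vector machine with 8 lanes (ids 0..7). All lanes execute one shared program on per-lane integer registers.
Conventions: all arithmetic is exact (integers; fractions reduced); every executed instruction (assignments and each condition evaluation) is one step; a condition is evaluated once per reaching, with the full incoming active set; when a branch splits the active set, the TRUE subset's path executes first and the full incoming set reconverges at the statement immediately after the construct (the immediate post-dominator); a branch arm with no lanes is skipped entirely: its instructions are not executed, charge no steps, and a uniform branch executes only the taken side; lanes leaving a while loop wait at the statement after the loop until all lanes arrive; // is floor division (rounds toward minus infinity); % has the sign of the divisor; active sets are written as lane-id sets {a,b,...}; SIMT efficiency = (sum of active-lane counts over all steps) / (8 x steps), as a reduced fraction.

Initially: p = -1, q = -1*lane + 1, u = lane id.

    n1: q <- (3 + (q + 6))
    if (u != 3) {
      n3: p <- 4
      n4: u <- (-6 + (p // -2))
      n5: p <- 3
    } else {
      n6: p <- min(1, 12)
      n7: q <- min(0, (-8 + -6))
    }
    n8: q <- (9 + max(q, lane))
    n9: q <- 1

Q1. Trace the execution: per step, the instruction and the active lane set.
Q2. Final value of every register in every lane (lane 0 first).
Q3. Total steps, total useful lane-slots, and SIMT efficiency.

step 0: q <- (3 + (q + 6))           {0,1,2,3,4,5,6,7}
step 1: eval (u != 3)                {0,1,2,3,4,5,6,7}
step 2: p <- 4                       {0,1,2,4,5,6,7}
step 3: u <- (-6 + (p // -2))        {0,1,2,4,5,6,7}
step 4: p <- 3                       {0,1,2,4,5,6,7}
step 5: p <- min(1, 12)              {3}
step 6: q <- min(0, (-8 + -6))       {3}
step 7: q <- (9 + max(q, lane))      {0,1,2,3,4,5,6,7}
step 8: q <- 1                       {0,1,2,3,4,5,6,7}

Answer: 9 steps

p: 3,3,3,1,3,3,3,3
q: 1,1,1,1,1,1,1,1
u: -8,-8,-8,3,-8,-8,-8,-8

steps = 9; useful = 55; efficiency = 55/72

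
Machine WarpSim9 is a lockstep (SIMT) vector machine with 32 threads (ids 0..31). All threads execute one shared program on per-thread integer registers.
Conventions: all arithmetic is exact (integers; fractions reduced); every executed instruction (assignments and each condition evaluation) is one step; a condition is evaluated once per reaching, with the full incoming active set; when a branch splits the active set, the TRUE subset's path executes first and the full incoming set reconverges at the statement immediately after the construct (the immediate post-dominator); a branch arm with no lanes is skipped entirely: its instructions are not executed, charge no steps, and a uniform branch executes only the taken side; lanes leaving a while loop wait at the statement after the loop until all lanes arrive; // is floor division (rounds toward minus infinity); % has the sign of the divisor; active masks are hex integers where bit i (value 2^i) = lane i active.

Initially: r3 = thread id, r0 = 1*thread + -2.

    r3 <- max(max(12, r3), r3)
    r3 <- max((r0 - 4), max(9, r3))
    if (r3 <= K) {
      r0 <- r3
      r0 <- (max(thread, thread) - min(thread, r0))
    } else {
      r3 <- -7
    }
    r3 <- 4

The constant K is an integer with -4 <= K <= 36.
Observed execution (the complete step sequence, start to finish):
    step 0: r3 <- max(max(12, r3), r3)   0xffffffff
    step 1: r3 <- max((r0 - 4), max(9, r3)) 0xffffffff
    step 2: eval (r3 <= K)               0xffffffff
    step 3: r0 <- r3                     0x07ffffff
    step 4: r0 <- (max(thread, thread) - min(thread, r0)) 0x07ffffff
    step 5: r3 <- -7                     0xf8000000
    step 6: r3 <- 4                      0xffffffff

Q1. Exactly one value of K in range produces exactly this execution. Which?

Answer: K = 26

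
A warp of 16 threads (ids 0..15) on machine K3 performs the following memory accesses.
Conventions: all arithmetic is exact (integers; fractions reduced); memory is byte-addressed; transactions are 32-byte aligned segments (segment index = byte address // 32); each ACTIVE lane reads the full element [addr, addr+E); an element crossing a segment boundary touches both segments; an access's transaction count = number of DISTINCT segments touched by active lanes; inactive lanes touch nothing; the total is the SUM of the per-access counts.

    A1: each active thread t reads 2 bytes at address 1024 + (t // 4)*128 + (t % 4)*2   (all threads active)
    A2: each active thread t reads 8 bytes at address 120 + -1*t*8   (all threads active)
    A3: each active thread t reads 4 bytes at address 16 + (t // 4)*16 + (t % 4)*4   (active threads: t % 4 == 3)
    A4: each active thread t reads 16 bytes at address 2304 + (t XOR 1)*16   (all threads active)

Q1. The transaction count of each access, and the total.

A1: 4 transactions
A2: 4 transactions
A3: 3 transactions
A4: 8 transactions

Answer: 4,4,3,8; total 19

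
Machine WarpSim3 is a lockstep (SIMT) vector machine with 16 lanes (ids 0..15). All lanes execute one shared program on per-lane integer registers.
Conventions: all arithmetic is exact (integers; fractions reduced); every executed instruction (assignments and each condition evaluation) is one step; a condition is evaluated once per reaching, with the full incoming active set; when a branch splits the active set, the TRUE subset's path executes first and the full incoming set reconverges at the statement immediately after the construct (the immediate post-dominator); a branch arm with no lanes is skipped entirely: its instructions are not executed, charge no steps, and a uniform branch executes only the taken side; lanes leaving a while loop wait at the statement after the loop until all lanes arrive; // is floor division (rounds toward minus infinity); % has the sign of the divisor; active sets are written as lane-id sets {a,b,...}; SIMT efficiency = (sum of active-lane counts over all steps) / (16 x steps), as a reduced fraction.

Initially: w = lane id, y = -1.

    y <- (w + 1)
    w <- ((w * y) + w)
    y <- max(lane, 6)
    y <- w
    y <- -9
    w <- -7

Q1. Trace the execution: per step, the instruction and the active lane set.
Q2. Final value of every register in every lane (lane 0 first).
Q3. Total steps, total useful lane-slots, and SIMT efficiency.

step 0: y <- (w + 1)                 {0,1,2,3,4,5,6,7,8,9,10,11,12,13,14,15}
step 1: w <- ((w * y) + w)           {0,1,2,3,4,5,6,7,8,9,10,11,12,13,14,15}
step 2: y <- max(lane, 6)            {0,1,2,3,4,5,6,7,8,9,10,11,12,13,14,15}
step 3: y <- w                       {0,1,2,3,4,5,6,7,8,9,10,11,12,13,14,15}
step 4: y <- -9                      {0,1,2,3,4,5,6,7,8,9,10,11,12,13,14,15}
step 5: w <- -7                      {0,1,2,3,4,5,6,7,8,9,10,11,12,13,14,15}

Answer: 6 steps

w: -7,-7,-7,-7,-7,-7,-7,-7,-7,-7,-7,-7,-7,-7,-7,-7
y: -9,-9,-9,-9,-9,-9,-9,-9,-9,-9,-9,-9,-9,-9,-9,-9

steps = 6; useful = 96; efficiency = 96/96 = 1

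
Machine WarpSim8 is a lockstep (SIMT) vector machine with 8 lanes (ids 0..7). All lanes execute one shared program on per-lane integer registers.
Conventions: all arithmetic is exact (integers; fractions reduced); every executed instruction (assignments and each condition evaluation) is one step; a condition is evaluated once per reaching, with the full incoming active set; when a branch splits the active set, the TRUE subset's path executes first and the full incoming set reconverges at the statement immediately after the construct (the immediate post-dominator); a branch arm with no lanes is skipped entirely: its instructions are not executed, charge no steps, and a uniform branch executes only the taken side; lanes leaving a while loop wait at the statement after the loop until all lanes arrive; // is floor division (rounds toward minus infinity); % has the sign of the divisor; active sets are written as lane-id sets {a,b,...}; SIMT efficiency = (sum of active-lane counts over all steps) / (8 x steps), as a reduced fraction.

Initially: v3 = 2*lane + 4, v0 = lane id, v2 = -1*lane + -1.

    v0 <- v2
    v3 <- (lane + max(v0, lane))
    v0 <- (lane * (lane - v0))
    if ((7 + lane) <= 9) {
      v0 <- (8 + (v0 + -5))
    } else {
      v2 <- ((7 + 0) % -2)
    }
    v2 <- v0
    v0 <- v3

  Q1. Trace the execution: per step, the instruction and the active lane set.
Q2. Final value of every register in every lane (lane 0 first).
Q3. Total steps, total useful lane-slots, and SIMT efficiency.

step 0: v0 <- v2                     {0,1,2,3,4,5,6,7}
step 1: v3 <- (lane + max(v0, lane)) {0,1,2,3,4,5,6,7}
step 2: v0 <- (lane * (lane - v0))   {0,1,2,3,4,5,6,7}
step 3: eval ((7 + lane) <= 9)       {0,1,2,3,4,5,6,7}
step 4: v0 <- (8 + (v0 + -5))        {0,1,2}
step 5: v2 <- ((7 + 0) % -2)         {3,4,5,6,7}
step 6: v2 <- v0                     {0,1,2,3,4,5,6,7}
step 7: v0 <- v3                     {0,1,2,3,4,5,6,7}

Answer: 8 steps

v3: 0,2,4,6,8,10,12,14
v0: 0,2,4,6,8,10,12,14
v2: 3,6,13,21,36,55,78,105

steps = 8; useful = 56; efficiency = 56/64 = 7/8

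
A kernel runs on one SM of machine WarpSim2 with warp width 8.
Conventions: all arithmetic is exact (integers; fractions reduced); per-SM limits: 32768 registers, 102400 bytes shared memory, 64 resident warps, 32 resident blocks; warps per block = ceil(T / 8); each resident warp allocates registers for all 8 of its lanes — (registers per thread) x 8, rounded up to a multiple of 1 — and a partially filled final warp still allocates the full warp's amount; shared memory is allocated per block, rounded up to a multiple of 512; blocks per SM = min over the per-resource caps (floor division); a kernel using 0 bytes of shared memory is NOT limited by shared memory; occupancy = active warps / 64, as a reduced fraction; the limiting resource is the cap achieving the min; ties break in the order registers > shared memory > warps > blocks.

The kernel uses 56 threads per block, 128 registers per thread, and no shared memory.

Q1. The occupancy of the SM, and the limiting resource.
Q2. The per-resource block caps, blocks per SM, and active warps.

Answer: occupancy 7/16, limited by registers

registers: 4 blocks
shared memory: no limit (kernel uses none)
warps: 9 blocks
blocks: 32 blocks

Answer: 4 blocks, 28 active warps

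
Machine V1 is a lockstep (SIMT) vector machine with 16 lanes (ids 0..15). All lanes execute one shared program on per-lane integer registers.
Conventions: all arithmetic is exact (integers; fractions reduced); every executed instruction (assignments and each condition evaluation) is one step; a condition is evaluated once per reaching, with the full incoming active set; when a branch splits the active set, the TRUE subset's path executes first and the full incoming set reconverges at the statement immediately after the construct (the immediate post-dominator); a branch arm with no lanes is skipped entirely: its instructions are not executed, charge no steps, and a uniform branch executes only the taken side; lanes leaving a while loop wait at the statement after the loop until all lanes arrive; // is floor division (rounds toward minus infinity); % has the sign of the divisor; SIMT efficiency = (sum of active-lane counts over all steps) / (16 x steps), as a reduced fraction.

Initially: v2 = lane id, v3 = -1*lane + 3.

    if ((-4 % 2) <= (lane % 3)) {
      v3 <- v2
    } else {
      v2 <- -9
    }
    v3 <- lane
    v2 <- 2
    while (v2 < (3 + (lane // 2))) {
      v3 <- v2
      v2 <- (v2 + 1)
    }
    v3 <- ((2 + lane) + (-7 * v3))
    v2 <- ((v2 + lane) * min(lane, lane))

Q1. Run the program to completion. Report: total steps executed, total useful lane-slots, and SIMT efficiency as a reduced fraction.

Answer: 31 steps, 328 useful, 41/62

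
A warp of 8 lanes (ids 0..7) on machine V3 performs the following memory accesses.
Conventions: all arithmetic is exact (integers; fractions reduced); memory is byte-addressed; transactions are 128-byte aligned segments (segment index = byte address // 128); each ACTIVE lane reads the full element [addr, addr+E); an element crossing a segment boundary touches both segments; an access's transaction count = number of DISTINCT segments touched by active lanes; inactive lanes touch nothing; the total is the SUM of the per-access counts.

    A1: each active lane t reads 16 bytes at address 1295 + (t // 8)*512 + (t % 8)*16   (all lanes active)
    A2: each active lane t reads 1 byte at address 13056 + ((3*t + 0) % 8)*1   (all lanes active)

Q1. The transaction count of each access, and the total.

A1: 2 transactions
A2: 1 transaction

Answer: 2,1; total 3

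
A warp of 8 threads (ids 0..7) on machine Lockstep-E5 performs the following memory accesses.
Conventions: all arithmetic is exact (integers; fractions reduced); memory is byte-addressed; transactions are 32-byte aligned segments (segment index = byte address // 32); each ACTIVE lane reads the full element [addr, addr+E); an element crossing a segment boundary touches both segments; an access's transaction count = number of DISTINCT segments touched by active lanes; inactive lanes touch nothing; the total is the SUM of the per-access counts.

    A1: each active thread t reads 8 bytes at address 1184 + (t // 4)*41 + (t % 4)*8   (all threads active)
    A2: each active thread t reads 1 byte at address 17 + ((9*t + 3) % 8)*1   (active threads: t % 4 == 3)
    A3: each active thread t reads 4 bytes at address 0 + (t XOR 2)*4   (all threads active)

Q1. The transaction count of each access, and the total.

A1: 3 transactions
A2: 1 transaction
A3: 1 transaction

Answer: 3,1,1; total 5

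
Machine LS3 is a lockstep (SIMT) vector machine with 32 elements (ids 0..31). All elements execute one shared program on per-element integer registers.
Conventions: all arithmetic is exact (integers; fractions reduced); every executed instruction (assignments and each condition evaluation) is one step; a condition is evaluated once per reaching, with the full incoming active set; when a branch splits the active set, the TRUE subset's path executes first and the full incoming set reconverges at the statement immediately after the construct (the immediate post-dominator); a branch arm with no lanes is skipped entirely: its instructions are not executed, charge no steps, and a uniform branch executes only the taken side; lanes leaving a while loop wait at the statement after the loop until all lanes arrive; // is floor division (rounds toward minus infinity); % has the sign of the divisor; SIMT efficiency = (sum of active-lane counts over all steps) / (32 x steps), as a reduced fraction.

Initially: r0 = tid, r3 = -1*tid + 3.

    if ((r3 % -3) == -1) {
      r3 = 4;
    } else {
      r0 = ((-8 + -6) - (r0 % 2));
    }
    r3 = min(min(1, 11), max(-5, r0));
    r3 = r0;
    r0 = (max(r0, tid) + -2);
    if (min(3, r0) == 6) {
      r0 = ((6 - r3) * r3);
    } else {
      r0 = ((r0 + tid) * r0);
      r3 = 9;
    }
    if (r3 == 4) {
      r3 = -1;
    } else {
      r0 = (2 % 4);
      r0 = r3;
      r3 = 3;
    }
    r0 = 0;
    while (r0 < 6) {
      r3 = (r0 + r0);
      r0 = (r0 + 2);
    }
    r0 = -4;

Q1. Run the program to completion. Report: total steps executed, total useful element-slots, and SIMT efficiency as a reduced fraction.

Answer: 25 steps, 768 useful, 24/25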